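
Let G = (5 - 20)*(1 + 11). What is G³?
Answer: -5832000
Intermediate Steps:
G = -180 (G = -15*12 = -180)
G³ = (-180)³ = -5832000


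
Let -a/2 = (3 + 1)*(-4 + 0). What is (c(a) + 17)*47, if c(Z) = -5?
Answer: 564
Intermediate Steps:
a = 32 (a = -2*(3 + 1)*(-4 + 0) = -8*(-4) = -2*(-16) = 32)
(c(a) + 17)*47 = (-5 + 17)*47 = 12*47 = 564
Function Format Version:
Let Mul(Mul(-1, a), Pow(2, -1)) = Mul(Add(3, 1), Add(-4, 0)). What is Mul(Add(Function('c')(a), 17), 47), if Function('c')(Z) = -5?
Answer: 564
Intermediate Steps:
a = 32 (a = Mul(-2, Mul(Add(3, 1), Add(-4, 0))) = Mul(-2, Mul(4, -4)) = Mul(-2, -16) = 32)
Mul(Add(Function('c')(a), 17), 47) = Mul(Add(-5, 17), 47) = Mul(12, 47) = 564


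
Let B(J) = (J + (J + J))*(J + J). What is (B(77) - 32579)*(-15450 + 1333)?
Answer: -42280415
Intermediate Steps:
B(J) = 6*J² (B(J) = (J + 2*J)*(2*J) = (3*J)*(2*J) = 6*J²)
(B(77) - 32579)*(-15450 + 1333) = (6*77² - 32579)*(-15450 + 1333) = (6*5929 - 32579)*(-14117) = (35574 - 32579)*(-14117) = 2995*(-14117) = -42280415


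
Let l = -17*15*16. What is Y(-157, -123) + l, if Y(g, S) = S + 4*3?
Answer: -4191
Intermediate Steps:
Y(g, S) = 12 + S (Y(g, S) = S + 12 = 12 + S)
l = -4080 (l = -255*16 = -4080)
Y(-157, -123) + l = (12 - 123) - 4080 = -111 - 4080 = -4191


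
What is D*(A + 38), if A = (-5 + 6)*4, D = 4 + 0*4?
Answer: 168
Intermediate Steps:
D = 4 (D = 4 + 0 = 4)
A = 4 (A = 1*4 = 4)
D*(A + 38) = 4*(4 + 38) = 4*42 = 168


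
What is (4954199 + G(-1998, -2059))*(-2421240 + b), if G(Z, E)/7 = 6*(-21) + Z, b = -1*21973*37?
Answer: -15974986832771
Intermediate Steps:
b = -813001 (b = -21973*37 = -813001)
G(Z, E) = -882 + 7*Z (G(Z, E) = 7*(6*(-21) + Z) = 7*(-126 + Z) = -882 + 7*Z)
(4954199 + G(-1998, -2059))*(-2421240 + b) = (4954199 + (-882 + 7*(-1998)))*(-2421240 - 813001) = (4954199 + (-882 - 13986))*(-3234241) = (4954199 - 14868)*(-3234241) = 4939331*(-3234241) = -15974986832771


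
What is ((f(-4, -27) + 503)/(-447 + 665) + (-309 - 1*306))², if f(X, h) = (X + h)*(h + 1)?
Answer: 17625483121/47524 ≈ 3.7088e+5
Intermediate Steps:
f(X, h) = (1 + h)*(X + h) (f(X, h) = (X + h)*(1 + h) = (1 + h)*(X + h))
((f(-4, -27) + 503)/(-447 + 665) + (-309 - 1*306))² = (((-4 - 27 + (-27)² - 4*(-27)) + 503)/(-447 + 665) + (-309 - 1*306))² = (((-4 - 27 + 729 + 108) + 503)/218 + (-309 - 306))² = ((806 + 503)*(1/218) - 615)² = (1309*(1/218) - 615)² = (1309/218 - 615)² = (-132761/218)² = 17625483121/47524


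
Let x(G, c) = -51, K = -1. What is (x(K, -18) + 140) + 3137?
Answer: 3226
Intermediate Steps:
(x(K, -18) + 140) + 3137 = (-51 + 140) + 3137 = 89 + 3137 = 3226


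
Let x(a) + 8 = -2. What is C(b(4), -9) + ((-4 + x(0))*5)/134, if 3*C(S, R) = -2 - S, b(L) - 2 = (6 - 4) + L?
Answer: -775/201 ≈ -3.8557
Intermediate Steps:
x(a) = -10 (x(a) = -8 - 2 = -10)
b(L) = 4 + L (b(L) = 2 + ((6 - 4) + L) = 2 + (2 + L) = 4 + L)
C(S, R) = -⅔ - S/3 (C(S, R) = (-2 - S)/3 = -⅔ - S/3)
C(b(4), -9) + ((-4 + x(0))*5)/134 = (-⅔ - (4 + 4)/3) + ((-4 - 10)*5)/134 = (-⅔ - ⅓*8) + (-14*5)/134 = (-⅔ - 8/3) + (1/134)*(-70) = -10/3 - 35/67 = -775/201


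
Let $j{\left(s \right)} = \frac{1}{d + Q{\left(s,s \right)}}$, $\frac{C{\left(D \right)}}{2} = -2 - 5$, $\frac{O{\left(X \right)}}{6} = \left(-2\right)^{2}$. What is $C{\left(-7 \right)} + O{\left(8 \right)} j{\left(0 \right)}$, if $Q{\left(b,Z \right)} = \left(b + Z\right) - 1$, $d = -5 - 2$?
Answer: $-17$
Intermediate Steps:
$O{\left(X \right)} = 24$ ($O{\left(X \right)} = 6 \left(-2\right)^{2} = 6 \cdot 4 = 24$)
$d = -7$ ($d = -5 - 2 = -7$)
$C{\left(D \right)} = -14$ ($C{\left(D \right)} = 2 \left(-2 - 5\right) = 2 \left(-7\right) = -14$)
$Q{\left(b,Z \right)} = -1 + Z + b$ ($Q{\left(b,Z \right)} = \left(Z + b\right) - 1 = -1 + Z + b$)
$j{\left(s \right)} = \frac{1}{-8 + 2 s}$ ($j{\left(s \right)} = \frac{1}{-7 + \left(-1 + s + s\right)} = \frac{1}{-7 + \left(-1 + 2 s\right)} = \frac{1}{-8 + 2 s}$)
$C{\left(-7 \right)} + O{\left(8 \right)} j{\left(0 \right)} = -14 + 24 \frac{1}{2 \left(-4 + 0\right)} = -14 + 24 \frac{1}{2 \left(-4\right)} = -14 + 24 \cdot \frac{1}{2} \left(- \frac{1}{4}\right) = -14 + 24 \left(- \frac{1}{8}\right) = -14 - 3 = -17$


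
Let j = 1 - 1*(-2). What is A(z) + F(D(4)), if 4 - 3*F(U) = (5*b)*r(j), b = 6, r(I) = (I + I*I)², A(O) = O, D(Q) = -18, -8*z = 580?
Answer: -9067/6 ≈ -1511.2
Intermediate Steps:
z = -145/2 (z = -⅛*580 = -145/2 ≈ -72.500)
j = 3 (j = 1 + 2 = 3)
r(I) = (I + I²)²
F(U) = -4316/3 (F(U) = 4/3 - 5*6*3²*(1 + 3)²/3 = 4/3 - 10*9*4² = 4/3 - 10*9*16 = 4/3 - 10*144 = 4/3 - ⅓*4320 = 4/3 - 1440 = -4316/3)
A(z) + F(D(4)) = -145/2 - 4316/3 = -9067/6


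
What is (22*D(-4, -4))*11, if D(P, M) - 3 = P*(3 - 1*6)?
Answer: 3630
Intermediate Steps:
D(P, M) = 3 - 3*P (D(P, M) = 3 + P*(3 - 1*6) = 3 + P*(3 - 6) = 3 + P*(-3) = 3 - 3*P)
(22*D(-4, -4))*11 = (22*(3 - 3*(-4)))*11 = (22*(3 + 12))*11 = (22*15)*11 = 330*11 = 3630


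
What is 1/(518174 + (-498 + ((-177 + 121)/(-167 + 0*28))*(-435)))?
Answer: 167/86427532 ≈ 1.9323e-6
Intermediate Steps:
1/(518174 + (-498 + ((-177 + 121)/(-167 + 0*28))*(-435))) = 1/(518174 + (-498 - 56/(-167 + 0)*(-435))) = 1/(518174 + (-498 - 56/(-167)*(-435))) = 1/(518174 + (-498 - 56*(-1/167)*(-435))) = 1/(518174 + (-498 + (56/167)*(-435))) = 1/(518174 + (-498 - 24360/167)) = 1/(518174 - 107526/167) = 1/(86427532/167) = 167/86427532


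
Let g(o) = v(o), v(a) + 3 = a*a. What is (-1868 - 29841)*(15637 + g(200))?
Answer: -1764098506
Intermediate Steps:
v(a) = -3 + a² (v(a) = -3 + a*a = -3 + a²)
g(o) = -3 + o²
(-1868 - 29841)*(15637 + g(200)) = (-1868 - 29841)*(15637 + (-3 + 200²)) = -31709*(15637 + (-3 + 40000)) = -31709*(15637 + 39997) = -31709*55634 = -1764098506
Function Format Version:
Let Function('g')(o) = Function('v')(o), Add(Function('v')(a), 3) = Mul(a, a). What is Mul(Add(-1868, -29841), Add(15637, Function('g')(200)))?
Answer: -1764098506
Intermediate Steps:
Function('v')(a) = Add(-3, Pow(a, 2)) (Function('v')(a) = Add(-3, Mul(a, a)) = Add(-3, Pow(a, 2)))
Function('g')(o) = Add(-3, Pow(o, 2))
Mul(Add(-1868, -29841), Add(15637, Function('g')(200))) = Mul(Add(-1868, -29841), Add(15637, Add(-3, Pow(200, 2)))) = Mul(-31709, Add(15637, Add(-3, 40000))) = Mul(-31709, Add(15637, 39997)) = Mul(-31709, 55634) = -1764098506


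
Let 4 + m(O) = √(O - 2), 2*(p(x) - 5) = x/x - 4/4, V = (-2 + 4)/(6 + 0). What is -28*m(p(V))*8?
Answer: 896 - 224*√3 ≈ 508.02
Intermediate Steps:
V = ⅓ (V = 2/6 = 2*(⅙) = ⅓ ≈ 0.33333)
p(x) = 5 (p(x) = 5 + (x/x - 4/4)/2 = 5 + (1 - 4*¼)/2 = 5 + (1 - 1)/2 = 5 + (½)*0 = 5 + 0 = 5)
m(O) = -4 + √(-2 + O) (m(O) = -4 + √(O - 2) = -4 + √(-2 + O))
-28*m(p(V))*8 = -28*(-4 + √(-2 + 5))*8 = -28*(-4 + √3)*8 = (112 - 28*√3)*8 = 896 - 224*√3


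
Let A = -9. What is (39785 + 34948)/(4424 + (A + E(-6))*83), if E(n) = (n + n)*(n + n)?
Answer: 74733/15629 ≈ 4.7817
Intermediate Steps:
E(n) = 4*n² (E(n) = (2*n)*(2*n) = 4*n²)
(39785 + 34948)/(4424 + (A + E(-6))*83) = (39785 + 34948)/(4424 + (-9 + 4*(-6)²)*83) = 74733/(4424 + (-9 + 4*36)*83) = 74733/(4424 + (-9 + 144)*83) = 74733/(4424 + 135*83) = 74733/(4424 + 11205) = 74733/15629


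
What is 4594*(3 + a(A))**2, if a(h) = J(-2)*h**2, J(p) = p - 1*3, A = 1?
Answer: 18376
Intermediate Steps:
J(p) = -3 + p (J(p) = p - 3 = -3 + p)
a(h) = -5*h**2 (a(h) = (-3 - 2)*h**2 = -5*h**2)
4594*(3 + a(A))**2 = 4594*(3 - 5*1**2)**2 = 4594*(3 - 5*1)**2 = 4594*(3 - 5)**2 = 4594*(-2)**2 = 4594*4 = 18376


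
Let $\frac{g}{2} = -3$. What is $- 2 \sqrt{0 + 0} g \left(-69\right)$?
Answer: $0$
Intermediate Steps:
$g = -6$ ($g = 2 \left(-3\right) = -6$)
$- 2 \sqrt{0 + 0} g \left(-69\right) = - 2 \sqrt{0 + 0} \left(-6\right) \left(-69\right) = - 2 \sqrt{0} \left(-6\right) \left(-69\right) = \left(-2\right) 0 \left(-6\right) \left(-69\right) = 0 \left(-6\right) \left(-69\right) = 0 \left(-69\right) = 0$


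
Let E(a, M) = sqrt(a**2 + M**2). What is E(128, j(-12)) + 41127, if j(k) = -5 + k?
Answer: 41127 + sqrt(16673) ≈ 41256.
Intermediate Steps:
E(a, M) = sqrt(M**2 + a**2)
E(128, j(-12)) + 41127 = sqrt((-5 - 12)**2 + 128**2) + 41127 = sqrt((-17)**2 + 16384) + 41127 = sqrt(289 + 16384) + 41127 = sqrt(16673) + 41127 = 41127 + sqrt(16673)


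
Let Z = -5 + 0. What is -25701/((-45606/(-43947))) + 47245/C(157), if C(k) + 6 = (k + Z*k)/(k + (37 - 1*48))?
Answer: -167776699709/5715952 ≈ -29352.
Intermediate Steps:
Z = -5
C(k) = -6 - 4*k/(-11 + k) (C(k) = -6 + (k - 5*k)/(k + (37 - 1*48)) = -6 + (-4*k)/(k + (37 - 48)) = -6 + (-4*k)/(k - 11) = -6 + (-4*k)/(-11 + k) = -6 - 4*k/(-11 + k))
-25701/((-45606/(-43947))) + 47245/C(157) = -25701/((-45606/(-43947))) + 47245/((2*(33 - 5*157)/(-11 + 157))) = -25701/((-45606*(-1/43947))) + 47245/((2*(33 - 785)/146)) = -25701/15202/14649 + 47245/((2*(1/146)*(-752))) = -25701*14649/15202 + 47245/(-752/73) = -376493949/15202 + 47245*(-73/752) = -376493949/15202 - 3448885/752 = -167776699709/5715952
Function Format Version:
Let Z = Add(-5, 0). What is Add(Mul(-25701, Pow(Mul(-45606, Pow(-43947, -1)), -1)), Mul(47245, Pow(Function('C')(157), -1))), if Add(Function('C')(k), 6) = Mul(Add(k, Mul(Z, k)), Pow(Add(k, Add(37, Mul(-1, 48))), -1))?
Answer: Rational(-167776699709, 5715952) ≈ -29352.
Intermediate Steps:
Z = -5
Function('C')(k) = Add(-6, Mul(-4, k, Pow(Add(-11, k), -1))) (Function('C')(k) = Add(-6, Mul(Add(k, Mul(-5, k)), Pow(Add(k, Add(37, Mul(-1, 48))), -1))) = Add(-6, Mul(Mul(-4, k), Pow(Add(k, Add(37, -48)), -1))) = Add(-6, Mul(Mul(-4, k), Pow(Add(k, -11), -1))) = Add(-6, Mul(Mul(-4, k), Pow(Add(-11, k), -1))) = Add(-6, Mul(-4, k, Pow(Add(-11, k), -1))))
Add(Mul(-25701, Pow(Mul(-45606, Pow(-43947, -1)), -1)), Mul(47245, Pow(Function('C')(157), -1))) = Add(Mul(-25701, Pow(Mul(-45606, Pow(-43947, -1)), -1)), Mul(47245, Pow(Mul(2, Pow(Add(-11, 157), -1), Add(33, Mul(-5, 157))), -1))) = Add(Mul(-25701, Pow(Mul(-45606, Rational(-1, 43947)), -1)), Mul(47245, Pow(Mul(2, Pow(146, -1), Add(33, -785)), -1))) = Add(Mul(-25701, Pow(Rational(15202, 14649), -1)), Mul(47245, Pow(Mul(2, Rational(1, 146), -752), -1))) = Add(Mul(-25701, Rational(14649, 15202)), Mul(47245, Pow(Rational(-752, 73), -1))) = Add(Rational(-376493949, 15202), Mul(47245, Rational(-73, 752))) = Add(Rational(-376493949, 15202), Rational(-3448885, 752)) = Rational(-167776699709, 5715952)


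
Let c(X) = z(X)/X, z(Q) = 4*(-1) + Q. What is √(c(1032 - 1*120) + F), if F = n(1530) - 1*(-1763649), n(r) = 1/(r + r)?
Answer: √41399964095965/4845 ≈ 1328.0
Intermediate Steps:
n(r) = 1/(2*r)
z(Q) = -4 + Q
F = 5396765941/3060 (F = (½)/1530 - 1*(-1763649) = (½)*(1/1530) + 1763649 = 1/3060 + 1763649 = 5396765941/3060 ≈ 1.7636e+6)
c(X) = (-4 + X)/X
√(c(1032 - 1*120) + F) = √((-4 + (1032 - 1*120))/(1032 - 1*120) + 5396765941/3060) = √((-4 + (1032 - 120))/(1032 - 120) + 5396765941/3060) = √((-4 + 912)/912 + 5396765941/3060) = √((1/912)*908 + 5396765941/3060) = √(227/228 + 5396765941/3060) = √(25634652691/14535) = √41399964095965/4845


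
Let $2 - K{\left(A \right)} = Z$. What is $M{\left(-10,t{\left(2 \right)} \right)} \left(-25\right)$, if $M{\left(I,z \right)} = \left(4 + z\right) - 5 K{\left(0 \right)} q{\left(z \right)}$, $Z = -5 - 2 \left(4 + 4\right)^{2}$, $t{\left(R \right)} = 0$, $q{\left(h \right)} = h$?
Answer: $0$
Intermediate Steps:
$Z = -133$ ($Z = -5 - 2 \cdot 8^{2} = -5 - 128 = -133$)
$K{\left(A \right)} = 135$ ($K{\left(A \right)} = 2 - -133 = 2 + 133 = 135$)
$M{\left(I,z \right)} = - 675 z \left(4 + z\right)$ ($M{\left(I,z \right)} = \left(4 + z\right) \left(-5\right) 135 z = \left(4 + z\right) \left(- 675 z\right) = - 675 z \left(4 + z\right)$)
$M{\left(-10,t{\left(2 \right)} \right)} \left(-25\right) = \left(-675\right) 0 \left(4 + 0\right) \left(-25\right) = \left(-675\right) 0 \cdot 4 \left(-25\right) = 0 \left(-25\right) = 0$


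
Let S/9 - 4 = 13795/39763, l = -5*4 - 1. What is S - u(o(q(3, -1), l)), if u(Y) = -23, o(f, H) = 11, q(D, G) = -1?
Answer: 2470172/39763 ≈ 62.122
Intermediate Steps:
l = -21 (l = -20 - 1 = -21)
S = 1555623/39763 (S = 36 + 9*(13795/39763) = 36 + 124155/39763 = 1555623/39763 ≈ 39.122)
S - u(o(q(3, -1), l)) = 1555623/39763 - 1*(-23) = 1555623/39763 + 23 = 2470172/39763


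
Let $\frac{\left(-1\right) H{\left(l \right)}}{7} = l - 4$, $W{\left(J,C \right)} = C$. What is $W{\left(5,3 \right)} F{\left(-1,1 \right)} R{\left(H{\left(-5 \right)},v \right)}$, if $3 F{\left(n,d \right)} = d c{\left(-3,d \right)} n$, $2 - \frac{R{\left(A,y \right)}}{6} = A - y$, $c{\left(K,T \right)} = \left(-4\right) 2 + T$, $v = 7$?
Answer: $-2268$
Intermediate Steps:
$H{\left(l \right)} = 28 - 7 l$ ($H{\left(l \right)} = - 7 \left(l - 4\right) = - 7 \left(-4 + l\right) = 28 - 7 l$)
$c{\left(K,T \right)} = -8 + T$
$R{\left(A,y \right)} = 12 - 6 A + 6 y$ ($R{\left(A,y \right)} = 12 - 6 \left(A - y\right) = 12 - \left(- 6 y + 6 A\right) = 12 - 6 A + 6 y$)
$F{\left(n,d \right)} = \frac{d n \left(-8 + d\right)}{3}$ ($F{\left(n,d \right)} = \frac{d \left(-8 + d\right) n}{3} = \frac{d n \left(-8 + d\right)}{3}$)
$W{\left(5,3 \right)} F{\left(-1,1 \right)} R{\left(H{\left(-5 \right)},v \right)} = 3 \cdot \frac{1}{3} \cdot 1 \left(-1\right) \left(-8 + 1\right) \left(12 - 6 \left(28 - -35\right) + 6 \cdot 7\right) = 3 \cdot \frac{1}{3} \cdot 1 \left(-1\right) \left(-7\right) \left(12 - 6 \left(28 + 35\right) + 42\right) = 3 \cdot \frac{7}{3} \left(12 - 378 + 42\right) = 7 \left(12 - 378 + 42\right) = 7 \left(-324\right) = -2268$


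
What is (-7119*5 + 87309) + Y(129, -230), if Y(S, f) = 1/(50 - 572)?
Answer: 26994707/522 ≈ 51714.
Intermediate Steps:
Y(S, f) = -1/522 (Y(S, f) = 1/(-522) = -1/522)
(-7119*5 + 87309) + Y(129, -230) = (-7119*5 + 87309) - 1/522 = (-1017*35 + 87309) - 1/522 = (-35595 + 87309) - 1/522 = 51714 - 1/522 = 26994707/522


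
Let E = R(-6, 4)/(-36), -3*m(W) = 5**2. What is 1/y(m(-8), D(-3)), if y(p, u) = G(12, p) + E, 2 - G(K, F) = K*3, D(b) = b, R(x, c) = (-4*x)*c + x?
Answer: -2/73 ≈ -0.027397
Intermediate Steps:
R(x, c) = x - 4*c*x (R(x, c) = -4*c*x + x = x - 4*c*x)
m(W) = -25/3 (m(W) = -1/3*5**2 = -1/3*25 = -25/3)
G(K, F) = 2 - 3*K (G(K, F) = 2 - K*3 = 2 - 3*K)
E = -5/2 (E = -6*(1 - 4*4)/(-36) = -6*(1 - 16)*(-1/36) = -6*(-15)*(-1/36) = 90*(-1/36) = -5/2 ≈ -2.5000)
y(p, u) = -73/2 (y(p, u) = (2 - 3*12) - 5/2 = (2 - 36) - 5/2 = -34 - 5/2 = -73/2)
1/y(m(-8), D(-3)) = 1/(-73/2) = -2/73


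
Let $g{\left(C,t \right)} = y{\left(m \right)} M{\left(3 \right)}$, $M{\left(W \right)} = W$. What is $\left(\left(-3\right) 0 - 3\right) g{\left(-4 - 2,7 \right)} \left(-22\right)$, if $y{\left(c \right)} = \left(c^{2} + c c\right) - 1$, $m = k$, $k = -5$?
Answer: $9702$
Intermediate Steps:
$m = -5$
$y{\left(c \right)} = -1 + 2 c^{2}$ ($y{\left(c \right)} = \left(c^{2} + c^{2}\right) - 1 = 2 c^{2} - 1 = -1 + 2 c^{2}$)
$g{\left(C,t \right)} = 147$ ($g{\left(C,t \right)} = \left(-1 + 2 \left(-5\right)^{2}\right) 3 = \left(-1 + 2 \cdot 25\right) 3 = \left(-1 + 50\right) 3 = 49 \cdot 3 = 147$)
$\left(\left(-3\right) 0 - 3\right) g{\left(-4 - 2,7 \right)} \left(-22\right) = \left(\left(-3\right) 0 - 3\right) 147 \left(-22\right) = \left(0 - 3\right) 147 \left(-22\right) = \left(-3\right) 147 \left(-22\right) = \left(-441\right) \left(-22\right) = 9702$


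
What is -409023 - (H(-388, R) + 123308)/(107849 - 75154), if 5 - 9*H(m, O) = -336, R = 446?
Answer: -120358172978/294255 ≈ -4.0903e+5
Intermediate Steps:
H(m, O) = 341/9 (H(m, O) = 5/9 - 1/9*(-336) = 5/9 + 112/3 = 341/9)
-409023 - (H(-388, R) + 123308)/(107849 - 75154) = -409023 - (341/9 + 123308)/(107849 - 75154) = -409023 - 1110113/(9*32695) = -409023 - 1*1110113/294255 = -409023 - 1110113/294255 = -120358172978/294255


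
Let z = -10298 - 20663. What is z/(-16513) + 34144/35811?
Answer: 238937749/84478149 ≈ 2.8284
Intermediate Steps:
z = -30961
z/(-16513) + 34144/35811 = -30961/(-16513) + 34144/35811 = -30961*(-1/16513) + 34144*(1/35811) = 4423/2359 + 34144/35811 = 238937749/84478149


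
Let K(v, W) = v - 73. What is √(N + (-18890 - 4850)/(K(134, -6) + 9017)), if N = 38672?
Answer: √796686814182/4539 ≈ 196.65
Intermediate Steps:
K(v, W) = -73 + v
√(N + (-18890 - 4850)/(K(134, -6) + 9017)) = √(38672 + (-18890 - 4850)/((-73 + 134) + 9017)) = √(38672 - 23740/(61 + 9017)) = √(38672 - 23740/9078) = √(38672 - 23740*1/9078) = √(38672 - 11870/4539) = √(175520338/4539) = √796686814182/4539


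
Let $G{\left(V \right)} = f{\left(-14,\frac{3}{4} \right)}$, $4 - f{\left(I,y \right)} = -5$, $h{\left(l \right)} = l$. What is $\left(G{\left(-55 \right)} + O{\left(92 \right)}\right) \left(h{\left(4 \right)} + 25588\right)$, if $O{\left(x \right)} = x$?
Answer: $2584792$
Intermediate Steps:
$f{\left(I,y \right)} = 9$ ($f{\left(I,y \right)} = 4 - -5 = 4 + 5 = 9$)
$G{\left(V \right)} = 9$
$\left(G{\left(-55 \right)} + O{\left(92 \right)}\right) \left(h{\left(4 \right)} + 25588\right) = \left(9 + 92\right) \left(4 + 25588\right) = 101 \cdot 25592 = 2584792$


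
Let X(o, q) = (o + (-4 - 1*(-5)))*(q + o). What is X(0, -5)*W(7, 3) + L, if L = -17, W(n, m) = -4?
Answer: 3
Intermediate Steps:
X(o, q) = (1 + o)*(o + q) (X(o, q) = (o + (-4 + 5))*(o + q) = (o + 1)*(o + q) = (1 + o)*(o + q))
X(0, -5)*W(7, 3) + L = (0 - 5 + 0² + 0*(-5))*(-4) - 17 = (0 - 5 + 0 + 0)*(-4) - 17 = -5*(-4) - 17 = 20 - 17 = 3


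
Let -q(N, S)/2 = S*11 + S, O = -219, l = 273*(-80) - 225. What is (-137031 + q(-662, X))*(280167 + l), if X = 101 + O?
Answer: -34637030298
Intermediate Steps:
l = -22065 (l = -21840 - 225 = -22065)
X = -118 (X = 101 - 219 = -118)
q(N, S) = -24*S (q(N, S) = -2*(S*11 + S) = -2*(11*S + S) = -24*S)
(-137031 + q(-662, X))*(280167 + l) = (-137031 - 24*(-118))*(280167 - 22065) = (-137031 + 2832)*258102 = -134199*258102 = -34637030298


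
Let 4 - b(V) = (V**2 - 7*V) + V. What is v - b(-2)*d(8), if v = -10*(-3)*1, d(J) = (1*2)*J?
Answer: 222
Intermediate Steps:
b(V) = 4 - V**2 + 6*V (b(V) = 4 - ((V**2 - 7*V) + V) = 4 - (V**2 - 6*V) = 4 + (-V**2 + 6*V) = 4 - V**2 + 6*V)
d(J) = 2*J
v = 30 (v = 30*1 = 30)
v - b(-2)*d(8) = 30 - (4 - 1*(-2)**2 + 6*(-2))*2*8 = 30 - (4 - 1*4 - 12)*16 = 30 - (4 - 4 - 12)*16 = 30 - (-12)*16 = 30 - 1*(-192) = 30 + 192 = 222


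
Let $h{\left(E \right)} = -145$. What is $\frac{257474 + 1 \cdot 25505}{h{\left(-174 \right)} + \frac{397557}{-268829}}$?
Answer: $- \frac{76072961591}{39377762} \approx -1931.9$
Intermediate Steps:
$\frac{257474 + 1 \cdot 25505}{h{\left(-174 \right)} + \frac{397557}{-268829}} = \frac{257474 + 1 \cdot 25505}{-145 + \frac{397557}{-268829}} = \frac{257474 + 25505}{-145 + 397557 \left(- \frac{1}{268829}\right)} = \frac{282979}{-145 - \frac{397557}{268829}} = \frac{282979}{- \frac{39377762}{268829}} = 282979 \left(- \frac{268829}{39377762}\right) = - \frac{76072961591}{39377762}$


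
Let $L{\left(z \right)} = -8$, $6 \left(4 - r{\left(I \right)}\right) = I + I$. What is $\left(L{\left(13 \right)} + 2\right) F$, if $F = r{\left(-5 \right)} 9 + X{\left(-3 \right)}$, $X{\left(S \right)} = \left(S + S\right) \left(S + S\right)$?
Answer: $-522$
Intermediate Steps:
$r{\left(I \right)} = 4 - \frac{I}{3}$ ($r{\left(I \right)} = 4 - \frac{I + I}{6} = 4 - \frac{2 I}{6} = 4 - \frac{I}{3}$)
$X{\left(S \right)} = 4 S^{2}$ ($X{\left(S \right)} = 2 S 2 S = 4 S^{2}$)
$F = 87$ ($F = \left(4 - - \frac{5}{3}\right) 9 + 4 \left(-3\right)^{2} = \left(4 + \frac{5}{3}\right) 9 + 4 \cdot 9 = \frac{17}{3} \cdot 9 + 36 = 51 + 36 = 87$)
$\left(L{\left(13 \right)} + 2\right) F = \left(-8 + 2\right) 87 = \left(-6\right) 87 = -522$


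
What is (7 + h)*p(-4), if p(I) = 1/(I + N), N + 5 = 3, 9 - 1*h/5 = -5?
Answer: -77/6 ≈ -12.833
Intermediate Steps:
h = 70 (h = 45 - 5*(-5) = 45 + 25 = 70)
N = -2 (N = -5 + 3 = -2)
p(I) = 1/(-2 + I) (p(I) = 1/(I - 2) = 1/(-2 + I))
(7 + h)*p(-4) = (7 + 70)/(-2 - 4) = 77/(-6) = 77*(-1/6) = -77/6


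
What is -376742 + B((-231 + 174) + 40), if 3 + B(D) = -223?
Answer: -376968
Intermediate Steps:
B(D) = -226 (B(D) = -3 - 223 = -226)
-376742 + B((-231 + 174) + 40) = -376742 - 226 = -376968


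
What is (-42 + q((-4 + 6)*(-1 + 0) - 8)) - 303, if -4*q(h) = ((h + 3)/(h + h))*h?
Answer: -2753/8 ≈ -344.13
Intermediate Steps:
q(h) = -3/8 - h/8 (q(h) = -(h + 3)/(h + h)*h/4 = -(3 + h)/((2*h))*h/4 = -(3 + h)*(1/(2*h))*h/4 = -(3 + h)/(2*h)*h/4 = -(3/2 + h/2)/4 = -3/8 - h/8)
(-42 + q((-4 + 6)*(-1 + 0) - 8)) - 303 = (-42 + (-3/8 - ((-4 + 6)*(-1 + 0) - 8)/8)) - 303 = (-42 + (-3/8 - (2*(-1) - 8)/8)) - 303 = (-42 + (-3/8 - (-2 - 8)/8)) - 303 = (-42 + (-3/8 - ⅛*(-10))) - 303 = (-42 + (-3/8 + 5/4)) - 303 = (-42 + 7/8) - 303 = -329/8 - 303 = -2753/8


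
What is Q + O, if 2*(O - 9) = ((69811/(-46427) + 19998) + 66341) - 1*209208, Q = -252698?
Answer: -14583846640/46427 ≈ -3.1412e+5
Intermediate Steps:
O = -2851836594/46427 (O = 9 + (((69811/(-46427) + 19998) + 66341) - 1*209208)/2 = 9 + (((69811*(-1/46427) + 19998) + 66341) - 209208)/2 = 9 + (((-69811/46427 + 19998) + 66341) - 209208)/2 = 9 + ((928377335/46427 + 66341) - 209208)/2 = 9 + (4008390942/46427 - 209208)/2 = 9 + (½)*(-5704508874/46427) = 9 - 2852254437/46427 = -2851836594/46427 ≈ -61426.)
Q + O = -252698 - 2851836594/46427 = -14583846640/46427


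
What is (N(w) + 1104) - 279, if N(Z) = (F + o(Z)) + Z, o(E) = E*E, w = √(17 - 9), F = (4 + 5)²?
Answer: 914 + 2*√2 ≈ 916.83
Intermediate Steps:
F = 81 (F = 9² = 81)
w = 2*√2 (w = √8 = 2*√2 ≈ 2.8284)
o(E) = E²
N(Z) = 81 + Z + Z² (N(Z) = (81 + Z²) + Z = 81 + Z + Z²)
(N(w) + 1104) - 279 = ((81 + 2*√2 + (2*√2)²) + 1104) - 279 = ((81 + 2*√2 + 8) + 1104) - 279 = ((89 + 2*√2) + 1104) - 279 = (1193 + 2*√2) - 279 = 914 + 2*√2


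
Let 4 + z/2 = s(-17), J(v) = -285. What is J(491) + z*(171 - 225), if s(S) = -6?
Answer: 795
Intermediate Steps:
z = -20 (z = -8 + 2*(-6) = -8 - 12 = -20)
J(491) + z*(171 - 225) = -285 - 20*(171 - 225) = -285 - 20*(-54) = -285 + 1080 = 795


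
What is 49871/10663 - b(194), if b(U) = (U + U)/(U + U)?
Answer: 39208/10663 ≈ 3.6770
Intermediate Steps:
b(U) = 1 (b(U) = (2*U)/((2*U)) = (2*U)*(1/(2*U)) = 1)
49871/10663 - b(194) = 49871/10663 - 1*1 = 49871*(1/10663) - 1 = 49871/10663 - 1 = 39208/10663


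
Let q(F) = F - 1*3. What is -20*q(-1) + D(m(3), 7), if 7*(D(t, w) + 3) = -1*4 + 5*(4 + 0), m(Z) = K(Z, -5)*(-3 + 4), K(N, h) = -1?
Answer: 555/7 ≈ 79.286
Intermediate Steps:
q(F) = -3 + F (q(F) = F - 3 = -3 + F)
m(Z) = -1 (m(Z) = -(-3 + 4) = -1*1 = -1)
D(t, w) = -5/7 (D(t, w) = -3 + (-1*4 + 5*(4 + 0))/7 = -3 + (-4 + 5*4)/7 = -3 + (-4 + 20)/7 = -3 + (⅐)*16 = -3 + 16/7 = -5/7)
-20*q(-1) + D(m(3), 7) = -20*(-3 - 1) - 5/7 = -20*(-4) - 5/7 = 80 - 5/7 = 555/7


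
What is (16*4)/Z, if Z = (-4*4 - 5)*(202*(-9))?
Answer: 32/19089 ≈ 0.0016764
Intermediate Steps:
Z = 38178 (Z = (-16 - 5)*(-1818) = -21*(-1818) = 38178)
(16*4)/Z = (16*4)/38178 = 64*(1/38178) = 32/19089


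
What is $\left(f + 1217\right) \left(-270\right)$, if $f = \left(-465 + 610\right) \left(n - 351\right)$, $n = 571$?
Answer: $-8941590$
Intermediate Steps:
$f = 31900$ ($f = \left(-465 + 610\right) \left(571 - 351\right) = 145 \cdot 220 = 31900$)
$\left(f + 1217\right) \left(-270\right) = \left(31900 + 1217\right) \left(-270\right) = 33117 \left(-270\right) = -8941590$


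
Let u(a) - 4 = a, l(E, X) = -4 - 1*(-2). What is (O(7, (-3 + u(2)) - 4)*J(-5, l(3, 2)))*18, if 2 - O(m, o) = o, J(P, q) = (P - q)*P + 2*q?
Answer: 594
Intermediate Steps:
l(E, X) = -2 (l(E, X) = -4 + 2 = -2)
J(P, q) = 2*q + P*(P - q) (J(P, q) = P*(P - q) + 2*q = 2*q + P*(P - q))
u(a) = 4 + a
O(m, o) = 2 - o
(O(7, (-3 + u(2)) - 4)*J(-5, l(3, 2)))*18 = ((2 - ((-3 + (4 + 2)) - 4))*((-5)² + 2*(-2) - 1*(-5)*(-2)))*18 = ((2 - ((-3 + 6) - 4))*(25 - 4 - 10))*18 = ((2 - (3 - 4))*11)*18 = ((2 - 1*(-1))*11)*18 = ((2 + 1)*11)*18 = (3*11)*18 = 33*18 = 594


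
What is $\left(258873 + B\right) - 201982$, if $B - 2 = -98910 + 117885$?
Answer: $75868$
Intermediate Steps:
$B = 18977$ ($B = 2 + \left(-98910 + 117885\right) = 2 + 18975 = 18977$)
$\left(258873 + B\right) - 201982 = \left(258873 + 18977\right) - 201982 = 277850 - 201982 = 75868$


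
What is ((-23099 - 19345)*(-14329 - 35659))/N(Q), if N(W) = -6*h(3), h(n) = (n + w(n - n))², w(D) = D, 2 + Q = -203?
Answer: -39290568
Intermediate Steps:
Q = -205 (Q = -2 - 203 = -205)
h(n) = n² (h(n) = (n + (n - n))² = (n + 0)² = n²)
N(W) = -54 (N(W) = -6*3² = -6*9 = -54)
((-23099 - 19345)*(-14329 - 35659))/N(Q) = ((-23099 - 19345)*(-14329 - 35659))/(-54) = -42444*(-49988)*(-1/54) = 2121690672*(-1/54) = -39290568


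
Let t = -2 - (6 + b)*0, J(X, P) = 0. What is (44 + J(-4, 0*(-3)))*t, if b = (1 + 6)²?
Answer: -88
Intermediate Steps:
b = 49 (b = 7² = 49)
t = -2 (t = -2 - (6 + 49)*0 = -2 - 55*0 = -2 - 1*0 = -2 + 0 = -2)
(44 + J(-4, 0*(-3)))*t = (44 + 0)*(-2) = 44*(-2) = -88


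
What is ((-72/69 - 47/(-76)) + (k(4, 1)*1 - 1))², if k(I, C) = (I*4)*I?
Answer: 11964203161/3055504 ≈ 3915.6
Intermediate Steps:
k(I, C) = 4*I² (k(I, C) = (4*I)*I = 4*I²)
((-72/69 - 47/(-76)) + (k(4, 1)*1 - 1))² = ((-72/69 - 47/(-76)) + ((4*4²)*1 - 1))² = ((-72*1/69 - 47*(-1/76)) + ((4*16)*1 - 1))² = ((-24/23 + 47/76) + (64*1 - 1))² = (-743/1748 + (64 - 1))² = (-743/1748 + 63)² = (109381/1748)² = 11964203161/3055504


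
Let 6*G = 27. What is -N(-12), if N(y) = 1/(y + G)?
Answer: 2/15 ≈ 0.13333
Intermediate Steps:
G = 9/2 (G = (1/6)*27 = 9/2 ≈ 4.5000)
N(y) = 1/(9/2 + y) (N(y) = 1/(y + 9/2) = 1/(9/2 + y))
-N(-12) = -2/(9 + 2*(-12)) = -2/(9 - 24) = -2/(-15) = -2*(-1)/15 = -1*(-2/15) = 2/15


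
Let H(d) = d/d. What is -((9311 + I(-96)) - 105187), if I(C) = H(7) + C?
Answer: 95971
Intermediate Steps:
H(d) = 1
I(C) = 1 + C
-((9311 + I(-96)) - 105187) = -((9311 + (1 - 96)) - 105187) = -((9311 - 95) - 105187) = -(9216 - 105187) = -1*(-95971) = 95971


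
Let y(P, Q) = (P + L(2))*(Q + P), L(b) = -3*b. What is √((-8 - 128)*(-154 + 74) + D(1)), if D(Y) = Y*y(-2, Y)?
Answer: 2*√2722 ≈ 104.35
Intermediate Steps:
y(P, Q) = (-6 + P)*(P + Q) (y(P, Q) = (P - 3*2)*(Q + P) = (P - 6)*(P + Q) = (-6 + P)*(P + Q))
D(Y) = Y*(16 - 8*Y) (D(Y) = Y*((-2)² - 6*(-2) - 6*Y - 2*Y) = Y*(4 + 12 - 6*Y - 2*Y) = Y*(16 - 8*Y))
√((-8 - 128)*(-154 + 74) + D(1)) = √((-8 - 128)*(-154 + 74) + 8*1*(2 - 1*1)) = √(-136*(-80) + 8*1*(2 - 1)) = √(10880 + 8*1*1) = √(10880 + 8) = √10888 = 2*√2722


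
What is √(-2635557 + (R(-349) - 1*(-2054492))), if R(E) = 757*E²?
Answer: 2*√22905573 ≈ 9572.0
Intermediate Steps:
√(-2635557 + (R(-349) - 1*(-2054492))) = √(-2635557 + (757*(-349)² - 1*(-2054492))) = √(-2635557 + (757*121801 + 2054492)) = √(-2635557 + (92203357 + 2054492)) = √(-2635557 + 94257849) = √91622292 = 2*√22905573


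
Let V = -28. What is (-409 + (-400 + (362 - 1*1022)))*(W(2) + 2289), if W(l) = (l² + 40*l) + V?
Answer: -3444805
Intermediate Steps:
W(l) = -28 + l² + 40*l (W(l) = (l² + 40*l) - 28 = -28 + l² + 40*l)
(-409 + (-400 + (362 - 1*1022)))*(W(2) + 2289) = (-409 + (-400 + (362 - 1*1022)))*((-28 + 2² + 40*2) + 2289) = (-409 + (-400 + (362 - 1022)))*((-28 + 4 + 80) + 2289) = (-409 + (-400 - 660))*(56 + 2289) = (-409 - 1060)*2345 = -1469*2345 = -3444805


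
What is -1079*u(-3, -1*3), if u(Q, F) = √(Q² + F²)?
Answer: -3237*√2 ≈ -4577.8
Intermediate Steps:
u(Q, F) = √(F² + Q²)
-1079*u(-3, -1*3) = -1079*√((-1*3)² + (-3)²) = -1079*√((-3)² + 9) = -1079*√(9 + 9) = -3237*√2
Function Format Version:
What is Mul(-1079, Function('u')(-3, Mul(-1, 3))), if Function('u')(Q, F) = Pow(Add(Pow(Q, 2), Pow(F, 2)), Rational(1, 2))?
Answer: Mul(-3237, Pow(2, Rational(1, 2))) ≈ -4577.8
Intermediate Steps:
Function('u')(Q, F) = Pow(Add(Pow(F, 2), Pow(Q, 2)), Rational(1, 2))
Mul(-1079, Function('u')(-3, Mul(-1, 3))) = Mul(-1079, Pow(Add(Pow(Mul(-1, 3), 2), Pow(-3, 2)), Rational(1, 2))) = Mul(-1079, Pow(Add(Pow(-3, 2), 9), Rational(1, 2))) = Mul(-1079, Pow(Add(9, 9), Rational(1, 2))) = Mul(-1079, Pow(18, Rational(1, 2))) = Mul(-1079, Mul(3, Pow(2, Rational(1, 2)))) = Mul(-3237, Pow(2, Rational(1, 2)))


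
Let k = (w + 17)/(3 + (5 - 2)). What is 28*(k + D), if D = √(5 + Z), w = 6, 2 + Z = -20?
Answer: 322/3 + 28*I*√17 ≈ 107.33 + 115.45*I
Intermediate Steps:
Z = -22 (Z = -2 - 20 = -22)
D = I*√17 (D = √(5 - 22) = √(-17) = I*√17 ≈ 4.1231*I)
k = 23/6 (k = (6 + 17)/(3 + (5 - 2)) = 23/(3 + 3) = 23/6 ≈ 3.8333)
28*(k + D) = 28*(23/6 + I*√17) = 322/3 + 28*I*√17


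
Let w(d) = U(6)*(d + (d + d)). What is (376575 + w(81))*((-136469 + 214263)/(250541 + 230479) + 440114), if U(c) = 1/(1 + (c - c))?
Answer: 6647814177494711/40085 ≈ 1.6584e+11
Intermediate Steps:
U(c) = 1 (U(c) = 1/(1 + 0) = 1/1 = 1)
w(d) = 3*d (w(d) = 1*(d + (d + d)) = 1*(d + 2*d) = 1*(3*d) = 3*d)
(376575 + w(81))*((-136469 + 214263)/(250541 + 230479) + 440114) = (376575 + 3*81)*((-136469 + 214263)/(250541 + 230479) + 440114) = (376575 + 243)*(77794/481020 + 440114) = 376818*(77794*(1/481020) + 440114) = 376818*(38897/240510 + 440114) = 376818*(105851857037/240510) = 6647814177494711/40085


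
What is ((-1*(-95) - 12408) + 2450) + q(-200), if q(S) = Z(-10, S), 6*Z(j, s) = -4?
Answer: -29591/3 ≈ -9863.7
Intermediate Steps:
Z(j, s) = -2/3 (Z(j, s) = (1/6)*(-4) = -2/3)
q(S) = -2/3
((-1*(-95) - 12408) + 2450) + q(-200) = ((-1*(-95) - 12408) + 2450) - 2/3 = ((95 - 12408) + 2450) - 2/3 = (-12313 + 2450) - 2/3 = -9863 - 2/3 = -29591/3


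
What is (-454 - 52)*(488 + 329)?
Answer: -413402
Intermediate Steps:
(-454 - 52)*(488 + 329) = -506*817 = -413402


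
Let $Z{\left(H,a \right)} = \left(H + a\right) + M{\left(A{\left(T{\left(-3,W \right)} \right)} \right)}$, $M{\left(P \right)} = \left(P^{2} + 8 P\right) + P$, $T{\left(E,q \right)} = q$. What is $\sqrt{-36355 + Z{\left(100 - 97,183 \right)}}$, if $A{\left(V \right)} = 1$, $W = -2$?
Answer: $i \sqrt{36159} \approx 190.16 i$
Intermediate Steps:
$M{\left(P \right)} = P^{2} + 9 P$
$Z{\left(H,a \right)} = 10 + H + a$ ($Z{\left(H,a \right)} = \left(H + a\right) + 1 \left(9 + 1\right) = \left(H + a\right) + 1 \cdot 10 = \left(H + a\right) + 10 = 10 + H + a$)
$\sqrt{-36355 + Z{\left(100 - 97,183 \right)}} = \sqrt{-36355 + \left(10 + \left(100 - 97\right) + 183\right)} = \sqrt{-36355 + \left(10 + 3 + 183\right)} = \sqrt{-36355 + 196} = \sqrt{-36159} = i \sqrt{36159}$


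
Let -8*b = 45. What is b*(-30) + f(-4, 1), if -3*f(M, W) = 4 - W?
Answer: 671/4 ≈ 167.75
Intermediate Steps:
b = -45/8 (b = -⅛*45 = -45/8 ≈ -5.6250)
f(M, W) = -4/3 + W/3 (f(M, W) = -(4 - W)/3 = -4/3 + W/3)
b*(-30) + f(-4, 1) = -45/8*(-30) + (-4/3 + (⅓)*1) = 675/4 + (-4/3 + ⅓) = 675/4 - 1 = 671/4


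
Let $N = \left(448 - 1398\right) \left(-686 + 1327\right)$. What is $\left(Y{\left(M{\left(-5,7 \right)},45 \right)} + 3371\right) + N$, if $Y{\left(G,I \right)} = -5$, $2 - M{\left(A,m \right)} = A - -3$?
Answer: $-605584$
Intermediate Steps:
$M{\left(A,m \right)} = -1 - A$ ($M{\left(A,m \right)} = 2 - \left(A - -3\right) = 2 - \left(A + 3\right) = 2 - \left(3 + A\right) = -1 - A$)
$N = -608950$ ($N = \left(-950\right) 641 = -608950$)
$\left(Y{\left(M{\left(-5,7 \right)},45 \right)} + 3371\right) + N = \left(-5 + 3371\right) - 608950 = 3366 - 608950 = -605584$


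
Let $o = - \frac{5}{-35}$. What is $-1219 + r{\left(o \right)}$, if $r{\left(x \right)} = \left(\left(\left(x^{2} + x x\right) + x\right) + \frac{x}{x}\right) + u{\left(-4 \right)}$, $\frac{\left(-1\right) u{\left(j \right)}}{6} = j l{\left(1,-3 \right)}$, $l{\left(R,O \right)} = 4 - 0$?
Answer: $- \frac{54969}{49} \approx -1121.8$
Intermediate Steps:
$l{\left(R,O \right)} = 4$ ($l{\left(R,O \right)} = 4 + 0 = 4$)
$u{\left(j \right)} = - 24 j$ ($u{\left(j \right)} = - 6 j 4 = - 6 \cdot 4 j = - 24 j$)
$o = \frac{1}{7}$ ($o = \left(-5\right) \left(- \frac{1}{35}\right) = \frac{1}{7} \approx 0.14286$)
$r{\left(x \right)} = 97 + x + 2 x^{2}$ ($r{\left(x \right)} = \left(\left(\left(x^{2} + x x\right) + x\right) + \frac{x}{x}\right) - -96 = \left(\left(\left(x^{2} + x^{2}\right) + x\right) + 1\right) + 96 = \left(\left(2 x^{2} + x\right) + 1\right) + 96 = \left(\left(x + 2 x^{2}\right) + 1\right) + 96 = \left(1 + x + 2 x^{2}\right) + 96 = 97 + x + 2 x^{2}$)
$-1219 + r{\left(o \right)} = -1219 + \left(97 + \frac{1}{7} + \frac{2}{49}\right) = -1219 + \frac{4762}{49} = - \frac{54969}{49}$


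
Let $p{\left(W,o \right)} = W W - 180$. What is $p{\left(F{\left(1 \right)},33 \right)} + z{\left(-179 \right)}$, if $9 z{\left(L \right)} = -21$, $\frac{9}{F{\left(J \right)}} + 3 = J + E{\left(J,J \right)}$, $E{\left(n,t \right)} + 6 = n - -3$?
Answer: $- \frac{8509}{48} \approx -177.27$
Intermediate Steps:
$E{\left(n,t \right)} = -3 + n$ ($E{\left(n,t \right)} = -6 + \left(n - -3\right) = -6 + \left(n + 3\right) = -6 + \left(3 + n\right) = -3 + n$)
$F{\left(J \right)} = \frac{9}{-6 + 2 J}$ ($F{\left(J \right)} = \frac{9}{-3 + \left(J + \left(-3 + J\right)\right)} = \frac{9}{-3 + \left(-3 + 2 J\right)} = \frac{9}{-6 + 2 J}$)
$z{\left(L \right)} = - \frac{7}{3}$ ($z{\left(L \right)} = \frac{1}{9} \left(-21\right) = - \frac{7}{3}$)
$p{\left(W,o \right)} = -180 + W^{2}$ ($p{\left(W,o \right)} = W^{2} - 180 = -180 + W^{2}$)
$p{\left(F{\left(1 \right)},33 \right)} + z{\left(-179 \right)} = \left(-180 + \left(\frac{9}{2 \left(-3 + 1\right)}\right)^{2}\right) - \frac{7}{3} = \left(-180 + \left(\frac{9}{2 \left(-2\right)}\right)^{2}\right) - \frac{7}{3} = \left(-180 + \left(\frac{9}{2} \left(- \frac{1}{2}\right)\right)^{2}\right) - \frac{7}{3} = \left(-180 + \left(- \frac{9}{4}\right)^{2}\right) - \frac{7}{3} = \left(-180 + \frac{81}{16}\right) - \frac{7}{3} = - \frac{2799}{16} - \frac{7}{3} = - \frac{8509}{48}$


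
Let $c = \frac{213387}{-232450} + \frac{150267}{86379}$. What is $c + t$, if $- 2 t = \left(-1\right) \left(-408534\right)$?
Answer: $- \frac{1367139815334791}{6692932850} \approx -2.0427 \cdot 10^{5}$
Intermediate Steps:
$t = -204267$ ($t = - \frac{\left(-1\right) \left(-408534\right)}{2} = \left(- \frac{1}{2}\right) 408534 = -204267$)
$c = \frac{5499136159}{6692932850}$ ($c = 213387 \left(- \frac{1}{232450}\right) + 150267 \cdot \frac{1}{86379} = - \frac{213387}{232450} + \frac{50089}{28793} = \frac{5499136159}{6692932850} \approx 0.82163$)
$c + t = \frac{5499136159}{6692932850} - 204267 = - \frac{1367139815334791}{6692932850}$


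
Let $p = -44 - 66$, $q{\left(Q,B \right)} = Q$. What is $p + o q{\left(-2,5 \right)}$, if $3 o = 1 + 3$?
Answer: $- \frac{338}{3} \approx -112.67$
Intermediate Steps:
$p = -110$
$o = \frac{4}{3}$ ($o = \frac{1 + 3}{3} = \frac{1}{3} \cdot 4 = \frac{4}{3} \approx 1.3333$)
$p + o q{\left(-2,5 \right)} = -110 + \frac{4}{3} \left(-2\right) = -110 - \frac{8}{3} = - \frac{338}{3}$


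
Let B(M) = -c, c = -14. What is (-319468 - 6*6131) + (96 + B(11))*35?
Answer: -352404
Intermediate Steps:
B(M) = 14 (B(M) = -1*(-14) = 14)
(-319468 - 6*6131) + (96 + B(11))*35 = (-319468 - 6*6131) + (96 + 14)*35 = (-319468 - 36786) + 110*35 = -356254 + 3850 = -352404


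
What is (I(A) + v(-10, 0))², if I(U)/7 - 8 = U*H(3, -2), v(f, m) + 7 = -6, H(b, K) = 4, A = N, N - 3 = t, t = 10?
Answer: 165649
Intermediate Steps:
N = 13 (N = 3 + 10 = 13)
A = 13
v(f, m) = -13 (v(f, m) = -7 - 6 = -13)
I(U) = 56 + 28*U (I(U) = 56 + 7*(U*4) = 56 + 7*(4*U) = 56 + 28*U)
(I(A) + v(-10, 0))² = ((56 + 28*13) - 13)² = ((56 + 364) - 13)² = (420 - 13)² = 407² = 165649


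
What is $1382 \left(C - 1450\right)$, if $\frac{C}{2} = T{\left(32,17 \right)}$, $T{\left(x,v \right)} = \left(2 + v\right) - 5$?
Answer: $-1965204$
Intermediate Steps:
$T{\left(x,v \right)} = -3 + v$
$C = 28$ ($C = 2 \left(-3 + 17\right) = 2 \cdot 14 = 28$)
$1382 \left(C - 1450\right) = 1382 \left(28 - 1450\right) = 1382 \left(-1422\right) = -1965204$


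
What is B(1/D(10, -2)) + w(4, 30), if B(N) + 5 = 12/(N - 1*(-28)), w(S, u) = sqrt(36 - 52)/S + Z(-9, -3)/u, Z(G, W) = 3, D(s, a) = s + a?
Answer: -671/150 + I ≈ -4.4733 + 1.0*I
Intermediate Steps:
D(s, a) = a + s
w(S, u) = 3/u + 4*I/S (w(S, u) = sqrt(36 - 52)/S + 3/u = sqrt(-16)/S + 3/u = (4*I)/S + 3/u = 4*I/S + 3/u = 3/u + 4*I/S)
B(N) = -5 + 12/(28 + N) (B(N) = -5 + 12/(N - 1*(-28)) = -5 + 12/(N + 28) = -5 + 12/(28 + N))
B(1/D(10, -2)) + w(4, 30) = (-128 - 5/(-2 + 10))/(28 + 1/(-2 + 10)) + (3/30 + 4*I/4) = (-128 - 5/8)/(28 + 1/8) + (3*(1/30) + 4*I*(1/4)) = (-128 - 5*1/8)/(28 + 1/8) + (1/10 + I) = (-128 - 5/8)/(225/8) + (1/10 + I) = (8/225)*(-1029/8) + (1/10 + I) = -343/75 + (1/10 + I) = -671/150 + I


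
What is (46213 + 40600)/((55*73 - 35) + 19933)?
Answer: 86813/23913 ≈ 3.6304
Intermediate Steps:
(46213 + 40600)/((55*73 - 35) + 19933) = 86813/((4015 - 35) + 19933) = 86813/(3980 + 19933) = 86813/23913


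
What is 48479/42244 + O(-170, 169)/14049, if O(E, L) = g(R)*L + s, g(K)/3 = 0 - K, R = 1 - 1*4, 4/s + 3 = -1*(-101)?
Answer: 36521479643/29080811844 ≈ 1.2559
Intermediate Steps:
s = 2/49 (s = 4/(-3 - 1*(-101)) = 4/(-3 + 101) = 4/98 = 4*(1/98) = 2/49 ≈ 0.040816)
R = -3 (R = 1 - 4 = -3)
g(K) = -3*K (g(K) = 3*(0 - K) = 3*(-K) = -3*K)
O(E, L) = 2/49 + 9*L (O(E, L) = (-3*(-3))*L + 2/49 = 9*L + 2/49 = 2/49 + 9*L)
48479/42244 + O(-170, 169)/14049 = 48479/42244 + (2/49 + 9*169)/14049 = 48479*(1/42244) + (2/49 + 1521)*(1/14049) = 48479/42244 + (74531/49)*(1/14049) = 48479/42244 + 74531/688401 = 36521479643/29080811844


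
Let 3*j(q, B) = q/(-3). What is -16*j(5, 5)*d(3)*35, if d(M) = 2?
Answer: 5600/9 ≈ 622.22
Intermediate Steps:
j(q, B) = -q/9 (j(q, B) = (q/(-3))/3 = (q*(-1/3))/3 = (-q/3)/3 = -q/9)
-16*j(5, 5)*d(3)*35 = -16*(-1/9*5)*2*35 = -(-80)*2/9*35 = -16*(-10/9)*35 = (160/9)*35 = 5600/9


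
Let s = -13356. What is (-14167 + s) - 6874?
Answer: -34397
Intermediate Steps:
(-14167 + s) - 6874 = (-14167 - 13356) - 6874 = -27523 - 6874 = -34397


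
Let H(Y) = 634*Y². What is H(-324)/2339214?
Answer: 11092464/389869 ≈ 28.452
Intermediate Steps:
H(-324)/2339214 = (634*(-324)²)/2339214 = (634*104976)*(1/2339214) = 66554784*(1/2339214) = 11092464/389869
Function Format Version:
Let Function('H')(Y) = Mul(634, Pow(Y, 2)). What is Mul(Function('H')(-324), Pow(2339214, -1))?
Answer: Rational(11092464, 389869) ≈ 28.452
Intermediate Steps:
Mul(Function('H')(-324), Pow(2339214, -1)) = Mul(Mul(634, Pow(-324, 2)), Pow(2339214, -1)) = Mul(Mul(634, 104976), Rational(1, 2339214)) = Mul(66554784, Rational(1, 2339214)) = Rational(11092464, 389869)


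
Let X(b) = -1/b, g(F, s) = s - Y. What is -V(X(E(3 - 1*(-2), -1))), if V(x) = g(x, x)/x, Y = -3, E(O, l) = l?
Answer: -4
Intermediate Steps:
g(F, s) = 3 + s (g(F, s) = s - 1*(-3) = s + 3 = 3 + s)
V(x) = (3 + x)/x
-V(X(E(3 - 1*(-2), -1))) = -(3 - 1/(-1))/((-1/(-1))) = -(3 - 1*(-1))/((-1*(-1))) = -(3 + 1)/1 = -4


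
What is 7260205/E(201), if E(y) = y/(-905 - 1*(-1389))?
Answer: 3513939220/201 ≈ 1.7482e+7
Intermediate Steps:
E(y) = y/484 (E(y) = y/(-905 + 1389) = y/484)
7260205/E(201) = 7260205/(((1/484)*201)) = 7260205/(201/484) = 7260205*(484/201) = 3513939220/201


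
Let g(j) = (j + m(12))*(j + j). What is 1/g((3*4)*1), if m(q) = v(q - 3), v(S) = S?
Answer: 1/504 ≈ 0.0019841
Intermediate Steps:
m(q) = -3 + q (m(q) = q - 3 = -3 + q)
g(j) = 2*j*(9 + j) (g(j) = (j + (-3 + 12))*(j + j) = (j + 9)*(2*j) = (9 + j)*(2*j) = 2*j*(9 + j))
1/g((3*4)*1) = 1/(2*((3*4)*1)*(9 + (3*4)*1)) = 1/(2*(12*1)*(9 + 12*1)) = 1/(2*12*(9 + 12)) = 1/(2*12*21) = 1/504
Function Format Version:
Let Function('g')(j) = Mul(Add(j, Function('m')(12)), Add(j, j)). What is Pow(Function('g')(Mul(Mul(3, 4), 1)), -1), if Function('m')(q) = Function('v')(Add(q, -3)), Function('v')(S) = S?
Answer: Rational(1, 504) ≈ 0.0019841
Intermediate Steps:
Function('m')(q) = Add(-3, q) (Function('m')(q) = Add(q, -3) = Add(-3, q))
Function('g')(j) = Mul(2, j, Add(9, j)) (Function('g')(j) = Mul(Add(j, Add(-3, 12)), Add(j, j)) = Mul(Add(j, 9), Mul(2, j)) = Mul(Add(9, j), Mul(2, j)) = Mul(2, j, Add(9, j)))
Pow(Function('g')(Mul(Mul(3, 4), 1)), -1) = Pow(Mul(2, Mul(Mul(3, 4), 1), Add(9, Mul(Mul(3, 4), 1))), -1) = Pow(Mul(2, Mul(12, 1), Add(9, Mul(12, 1))), -1) = Pow(Mul(2, 12, Add(9, 12)), -1) = Pow(Mul(2, 12, 21), -1) = Pow(504, -1) = Rational(1, 504)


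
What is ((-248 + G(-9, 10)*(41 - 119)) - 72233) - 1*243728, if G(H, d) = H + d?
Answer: -316287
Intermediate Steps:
((-248 + G(-9, 10)*(41 - 119)) - 72233) - 1*243728 = ((-248 + (-9 + 10)*(41 - 119)) - 72233) - 1*243728 = ((-248 + 1*(-78)) - 72233) - 243728 = ((-248 - 78) - 72233) - 243728 = (-326 - 72233) - 243728 = -72559 - 243728 = -316287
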